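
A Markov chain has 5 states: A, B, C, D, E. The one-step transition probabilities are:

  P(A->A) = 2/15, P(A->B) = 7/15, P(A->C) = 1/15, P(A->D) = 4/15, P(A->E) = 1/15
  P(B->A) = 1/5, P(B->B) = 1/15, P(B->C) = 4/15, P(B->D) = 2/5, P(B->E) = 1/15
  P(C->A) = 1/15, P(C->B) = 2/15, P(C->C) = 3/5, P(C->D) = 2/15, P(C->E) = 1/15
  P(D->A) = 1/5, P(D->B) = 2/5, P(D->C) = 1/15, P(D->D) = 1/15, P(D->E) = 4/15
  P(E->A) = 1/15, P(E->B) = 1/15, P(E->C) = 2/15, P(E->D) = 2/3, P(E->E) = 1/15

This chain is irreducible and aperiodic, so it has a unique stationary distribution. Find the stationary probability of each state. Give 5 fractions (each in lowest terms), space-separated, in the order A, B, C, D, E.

The stationary distribution satisfies pi = pi * P, i.e.:
  pi_A = 2/15*pi_A + 1/5*pi_B + 1/15*pi_C + 1/5*pi_D + 1/15*pi_E
  pi_B = 7/15*pi_A + 1/15*pi_B + 2/15*pi_C + 2/5*pi_D + 1/15*pi_E
  pi_C = 1/15*pi_A + 4/15*pi_B + 3/5*pi_C + 1/15*pi_D + 2/15*pi_E
  pi_D = 4/15*pi_A + 2/5*pi_B + 2/15*pi_C + 1/15*pi_D + 2/3*pi_E
  pi_E = 1/15*pi_A + 1/15*pi_B + 1/15*pi_C + 4/15*pi_D + 1/15*pi_E
with normalization: pi_A + pi_B + pi_C + pi_D + pi_E = 1.

Using the first 4 balance equations plus normalization, the linear system A*pi = b is:
  [-13/15, 1/5, 1/15, 1/5, 1/15] . pi = 0
  [7/15, -14/15, 2/15, 2/5, 1/15] . pi = 0
  [1/15, 4/15, -2/5, 1/15, 2/15] . pi = 0
  [4/15, 2/5, 2/15, -14/15, 2/3] . pi = 0
  [1, 1, 1, 1, 1] . pi = 1

Solving yields:
  pi_A = 1450/10311
  pi_B = 4663/20622
  pi_C = 5293/20622
  pi_D = 2663/10311
  pi_E = 1220/10311

Verification (pi * P):
  1450/10311*2/15 + 4663/20622*1/5 + 5293/20622*1/15 + 2663/10311*1/5 + 1220/10311*1/15 = 1450/10311 = pi_A  (ok)
  1450/10311*7/15 + 4663/20622*1/15 + 5293/20622*2/15 + 2663/10311*2/5 + 1220/10311*1/15 = 4663/20622 = pi_B  (ok)
  1450/10311*1/15 + 4663/20622*4/15 + 5293/20622*3/5 + 2663/10311*1/15 + 1220/10311*2/15 = 5293/20622 = pi_C  (ok)
  1450/10311*4/15 + 4663/20622*2/5 + 5293/20622*2/15 + 2663/10311*1/15 + 1220/10311*2/3 = 2663/10311 = pi_D  (ok)
  1450/10311*1/15 + 4663/20622*1/15 + 5293/20622*1/15 + 2663/10311*4/15 + 1220/10311*1/15 = 1220/10311 = pi_E  (ok)

Answer: 1450/10311 4663/20622 5293/20622 2663/10311 1220/10311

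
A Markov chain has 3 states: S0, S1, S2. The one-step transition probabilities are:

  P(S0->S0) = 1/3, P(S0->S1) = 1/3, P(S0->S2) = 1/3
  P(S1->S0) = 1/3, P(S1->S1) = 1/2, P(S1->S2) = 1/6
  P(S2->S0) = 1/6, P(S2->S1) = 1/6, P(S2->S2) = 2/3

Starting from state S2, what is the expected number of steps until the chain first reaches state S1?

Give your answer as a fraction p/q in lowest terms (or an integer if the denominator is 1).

Answer: 5

Derivation:
Let h_i = expected steps to first reach S1 from state i.
Boundary: h_S1 = 0.
First-step equations for the other states:
  h_S0 = 1 + 1/3*h_S0 + 1/3*h_S1 + 1/3*h_S2
  h_S2 = 1 + 1/6*h_S0 + 1/6*h_S1 + 2/3*h_S2

Substituting h_S1 = 0 and rearranging gives the linear system (I - Q) h = 1:
  [2/3, -1/3] . (h_S0, h_S2) = 1
  [-1/6, 1/3] . (h_S0, h_S2) = 1

Solving yields:
  h_S0 = 4
  h_S2 = 5

Starting state is S2, so the expected hitting time is h_S2 = 5.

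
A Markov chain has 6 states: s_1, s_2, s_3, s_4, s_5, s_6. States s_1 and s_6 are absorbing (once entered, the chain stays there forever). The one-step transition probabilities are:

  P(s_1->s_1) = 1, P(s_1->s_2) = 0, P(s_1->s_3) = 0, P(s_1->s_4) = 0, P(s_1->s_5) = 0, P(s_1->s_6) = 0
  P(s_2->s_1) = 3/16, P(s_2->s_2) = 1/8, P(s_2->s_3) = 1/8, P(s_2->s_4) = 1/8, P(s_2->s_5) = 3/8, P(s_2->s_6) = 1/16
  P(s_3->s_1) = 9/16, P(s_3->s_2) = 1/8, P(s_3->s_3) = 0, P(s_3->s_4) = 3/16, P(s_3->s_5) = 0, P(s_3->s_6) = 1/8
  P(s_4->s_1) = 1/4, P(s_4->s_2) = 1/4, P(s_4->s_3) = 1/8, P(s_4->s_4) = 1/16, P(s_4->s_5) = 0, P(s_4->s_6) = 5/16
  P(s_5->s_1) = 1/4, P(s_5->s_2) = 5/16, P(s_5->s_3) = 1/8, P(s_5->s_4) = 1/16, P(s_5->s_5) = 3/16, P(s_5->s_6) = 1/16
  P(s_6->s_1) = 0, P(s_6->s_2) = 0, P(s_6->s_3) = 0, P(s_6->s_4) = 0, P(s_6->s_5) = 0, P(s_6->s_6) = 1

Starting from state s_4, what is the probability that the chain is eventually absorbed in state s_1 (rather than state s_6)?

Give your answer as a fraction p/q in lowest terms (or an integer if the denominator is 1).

Let a_i = P(absorbed in s_1 | start in state i).
Boundary conditions: a_s_1 = 1, a_s_6 = 0.
For each transient state i, a_i = sum_j P(i->j) * a_j:
  a_s_2 = 3/16*a_s_1 + 1/8*a_s_2 + 1/8*a_s_3 + 1/8*a_s_4 + 3/8*a_s_5 + 1/16*a_s_6
  a_s_3 = 9/16*a_s_1 + 1/8*a_s_2 + 0*a_s_3 + 3/16*a_s_4 + 0*a_s_5 + 1/8*a_s_6
  a_s_4 = 1/4*a_s_1 + 1/4*a_s_2 + 1/8*a_s_3 + 1/16*a_s_4 + 0*a_s_5 + 5/16*a_s_6
  a_s_5 = 1/4*a_s_1 + 5/16*a_s_2 + 1/8*a_s_3 + 1/16*a_s_4 + 3/16*a_s_5 + 1/16*a_s_6

Substituting a_s_1 = 1 and a_s_6 = 0, rearrange to (I - Q) a = r where r[i] = P(i -> s_1):
  [7/8, -1/8, -1/8, -3/8] . (a_s_2, a_s_3, a_s_4, a_s_5) = 3/16
  [-1/8, 1, -3/16, 0] . (a_s_2, a_s_3, a_s_4, a_s_5) = 9/16
  [-1/4, -1/8, 15/16, 0] . (a_s_2, a_s_3, a_s_4, a_s_5) = 1/4
  [-5/16, -1/8, -1/16, 13/16] . (a_s_2, a_s_3, a_s_4, a_s_5) = 1/4

Solving yields:
  a_s_2 = 5738/7949
  a_s_3 = 12047/15898
  a_s_4 = 4453/7949
  a_s_5 = 5922/7949

Starting state is s_4, so the absorption probability is a_s_4 = 4453/7949.

Answer: 4453/7949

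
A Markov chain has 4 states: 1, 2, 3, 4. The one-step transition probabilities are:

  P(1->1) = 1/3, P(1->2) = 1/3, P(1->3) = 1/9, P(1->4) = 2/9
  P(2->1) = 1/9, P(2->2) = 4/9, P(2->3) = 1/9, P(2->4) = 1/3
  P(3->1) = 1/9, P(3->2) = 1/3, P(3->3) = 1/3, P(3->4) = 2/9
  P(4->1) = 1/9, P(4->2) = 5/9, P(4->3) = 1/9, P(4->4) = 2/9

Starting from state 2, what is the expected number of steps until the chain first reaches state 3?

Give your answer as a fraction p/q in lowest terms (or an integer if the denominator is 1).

Answer: 9

Derivation:
Let h_i = expected steps to first reach 3 from state i.
Boundary: h_3 = 0.
First-step equations for the other states:
  h_1 = 1 + 1/3*h_1 + 1/3*h_2 + 1/9*h_3 + 2/9*h_4
  h_2 = 1 + 1/9*h_1 + 4/9*h_2 + 1/9*h_3 + 1/3*h_4
  h_4 = 1 + 1/9*h_1 + 5/9*h_2 + 1/9*h_3 + 2/9*h_4

Substituting h_3 = 0 and rearranging gives the linear system (I - Q) h = 1:
  [2/3, -1/3, -2/9] . (h_1, h_2, h_4) = 1
  [-1/9, 5/9, -1/3] . (h_1, h_2, h_4) = 1
  [-1/9, -5/9, 7/9] . (h_1, h_2, h_4) = 1

Solving yields:
  h_1 = 9
  h_2 = 9
  h_4 = 9

Starting state is 2, so the expected hitting time is h_2 = 9.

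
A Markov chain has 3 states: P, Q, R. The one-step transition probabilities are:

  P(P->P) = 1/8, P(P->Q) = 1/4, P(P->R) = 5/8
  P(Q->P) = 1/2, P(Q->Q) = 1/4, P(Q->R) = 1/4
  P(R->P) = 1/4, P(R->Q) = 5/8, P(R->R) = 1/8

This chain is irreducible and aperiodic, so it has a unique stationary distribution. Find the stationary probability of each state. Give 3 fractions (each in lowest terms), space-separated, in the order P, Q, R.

The stationary distribution satisfies pi = pi * P, i.e.:
  pi_P = 1/8*pi_P + 1/2*pi_Q + 1/4*pi_R
  pi_Q = 1/4*pi_P + 1/4*pi_Q + 5/8*pi_R
  pi_R = 5/8*pi_P + 1/4*pi_Q + 1/8*pi_R
with normalization: pi_P + pi_Q + pi_R = 1.

Using the first 2 balance equations plus normalization, the linear system A*pi = b is:
  [-7/8, 1/2, 1/4] . pi = 0
  [1/4, -3/4, 5/8] . pi = 0
  [1, 1, 1] . pi = 1

Solving yields:
  pi_P = 32/105
  pi_Q = 13/35
  pi_R = 34/105

Verification (pi * P):
  32/105*1/8 + 13/35*1/2 + 34/105*1/4 = 32/105 = pi_P  (ok)
  32/105*1/4 + 13/35*1/4 + 34/105*5/8 = 13/35 = pi_Q  (ok)
  32/105*5/8 + 13/35*1/4 + 34/105*1/8 = 34/105 = pi_R  (ok)

Answer: 32/105 13/35 34/105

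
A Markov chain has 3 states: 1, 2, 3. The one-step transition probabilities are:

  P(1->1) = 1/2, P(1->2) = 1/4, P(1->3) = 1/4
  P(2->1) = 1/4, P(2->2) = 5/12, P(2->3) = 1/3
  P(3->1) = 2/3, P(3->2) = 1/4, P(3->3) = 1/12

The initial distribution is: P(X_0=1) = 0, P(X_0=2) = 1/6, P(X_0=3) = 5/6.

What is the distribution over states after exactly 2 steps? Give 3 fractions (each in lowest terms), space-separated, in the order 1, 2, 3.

Answer: 65/144 8/27 109/432

Derivation:
Propagating the distribution step by step (d_{t+1} = d_t * P):
d_0 = (1=0, 2=1/6, 3=5/6)
  d_1[1] = 0*1/2 + 1/6*1/4 + 5/6*2/3 = 43/72
  d_1[2] = 0*1/4 + 1/6*5/12 + 5/6*1/4 = 5/18
  d_1[3] = 0*1/4 + 1/6*1/3 + 5/6*1/12 = 1/8
d_1 = (1=43/72, 2=5/18, 3=1/8)
  d_2[1] = 43/72*1/2 + 5/18*1/4 + 1/8*2/3 = 65/144
  d_2[2] = 43/72*1/4 + 5/18*5/12 + 1/8*1/4 = 8/27
  d_2[3] = 43/72*1/4 + 5/18*1/3 + 1/8*1/12 = 109/432
d_2 = (1=65/144, 2=8/27, 3=109/432)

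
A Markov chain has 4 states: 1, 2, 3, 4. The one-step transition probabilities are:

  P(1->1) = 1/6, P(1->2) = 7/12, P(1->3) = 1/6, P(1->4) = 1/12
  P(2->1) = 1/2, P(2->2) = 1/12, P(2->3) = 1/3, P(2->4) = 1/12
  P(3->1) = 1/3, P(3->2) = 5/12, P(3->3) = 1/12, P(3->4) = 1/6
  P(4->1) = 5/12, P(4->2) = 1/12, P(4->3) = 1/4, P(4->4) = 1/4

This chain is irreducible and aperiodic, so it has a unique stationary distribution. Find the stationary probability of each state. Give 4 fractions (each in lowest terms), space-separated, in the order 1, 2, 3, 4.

Answer: 809/2374 771/2374 253/1187 144/1187

Derivation:
The stationary distribution satisfies pi = pi * P, i.e.:
  pi_1 = 1/6*pi_1 + 1/2*pi_2 + 1/3*pi_3 + 5/12*pi_4
  pi_2 = 7/12*pi_1 + 1/12*pi_2 + 5/12*pi_3 + 1/12*pi_4
  pi_3 = 1/6*pi_1 + 1/3*pi_2 + 1/12*pi_3 + 1/4*pi_4
  pi_4 = 1/12*pi_1 + 1/12*pi_2 + 1/6*pi_3 + 1/4*pi_4
with normalization: pi_1 + pi_2 + pi_3 + pi_4 = 1.

Using the first 3 balance equations plus normalization, the linear system A*pi = b is:
  [-5/6, 1/2, 1/3, 5/12] . pi = 0
  [7/12, -11/12, 5/12, 1/12] . pi = 0
  [1/6, 1/3, -11/12, 1/4] . pi = 0
  [1, 1, 1, 1] . pi = 1

Solving yields:
  pi_1 = 809/2374
  pi_2 = 771/2374
  pi_3 = 253/1187
  pi_4 = 144/1187

Verification (pi * P):
  809/2374*1/6 + 771/2374*1/2 + 253/1187*1/3 + 144/1187*5/12 = 809/2374 = pi_1  (ok)
  809/2374*7/12 + 771/2374*1/12 + 253/1187*5/12 + 144/1187*1/12 = 771/2374 = pi_2  (ok)
  809/2374*1/6 + 771/2374*1/3 + 253/1187*1/12 + 144/1187*1/4 = 253/1187 = pi_3  (ok)
  809/2374*1/12 + 771/2374*1/12 + 253/1187*1/6 + 144/1187*1/4 = 144/1187 = pi_4  (ok)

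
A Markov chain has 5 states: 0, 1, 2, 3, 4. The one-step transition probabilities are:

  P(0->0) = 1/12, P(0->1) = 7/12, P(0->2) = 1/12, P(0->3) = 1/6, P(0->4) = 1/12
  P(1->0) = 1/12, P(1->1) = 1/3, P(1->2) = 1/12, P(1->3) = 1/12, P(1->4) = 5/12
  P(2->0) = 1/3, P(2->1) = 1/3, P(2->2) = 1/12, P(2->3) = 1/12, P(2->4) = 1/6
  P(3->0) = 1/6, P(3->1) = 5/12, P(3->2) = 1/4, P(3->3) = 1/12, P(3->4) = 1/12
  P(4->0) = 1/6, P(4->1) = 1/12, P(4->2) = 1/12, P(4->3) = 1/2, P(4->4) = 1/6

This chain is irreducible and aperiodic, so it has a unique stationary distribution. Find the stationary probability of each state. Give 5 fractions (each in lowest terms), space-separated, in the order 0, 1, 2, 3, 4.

Answer: 97/664 1973/5976 685/5976 187/996 147/664

Derivation:
The stationary distribution satisfies pi = pi * P, i.e.:
  pi_0 = 1/12*pi_0 + 1/12*pi_1 + 1/3*pi_2 + 1/6*pi_3 + 1/6*pi_4
  pi_1 = 7/12*pi_0 + 1/3*pi_1 + 1/3*pi_2 + 5/12*pi_3 + 1/12*pi_4
  pi_2 = 1/12*pi_0 + 1/12*pi_1 + 1/12*pi_2 + 1/4*pi_3 + 1/12*pi_4
  pi_3 = 1/6*pi_0 + 1/12*pi_1 + 1/12*pi_2 + 1/12*pi_3 + 1/2*pi_4
  pi_4 = 1/12*pi_0 + 5/12*pi_1 + 1/6*pi_2 + 1/12*pi_3 + 1/6*pi_4
with normalization: pi_0 + pi_1 + pi_2 + pi_3 + pi_4 = 1.

Using the first 4 balance equations plus normalization, the linear system A*pi = b is:
  [-11/12, 1/12, 1/3, 1/6, 1/6] . pi = 0
  [7/12, -2/3, 1/3, 5/12, 1/12] . pi = 0
  [1/12, 1/12, -11/12, 1/4, 1/12] . pi = 0
  [1/6, 1/12, 1/12, -11/12, 1/2] . pi = 0
  [1, 1, 1, 1, 1] . pi = 1

Solving yields:
  pi_0 = 97/664
  pi_1 = 1973/5976
  pi_2 = 685/5976
  pi_3 = 187/996
  pi_4 = 147/664

Verification (pi * P):
  97/664*1/12 + 1973/5976*1/12 + 685/5976*1/3 + 187/996*1/6 + 147/664*1/6 = 97/664 = pi_0  (ok)
  97/664*7/12 + 1973/5976*1/3 + 685/5976*1/3 + 187/996*5/12 + 147/664*1/12 = 1973/5976 = pi_1  (ok)
  97/664*1/12 + 1973/5976*1/12 + 685/5976*1/12 + 187/996*1/4 + 147/664*1/12 = 685/5976 = pi_2  (ok)
  97/664*1/6 + 1973/5976*1/12 + 685/5976*1/12 + 187/996*1/12 + 147/664*1/2 = 187/996 = pi_3  (ok)
  97/664*1/12 + 1973/5976*5/12 + 685/5976*1/6 + 187/996*1/12 + 147/664*1/6 = 147/664 = pi_4  (ok)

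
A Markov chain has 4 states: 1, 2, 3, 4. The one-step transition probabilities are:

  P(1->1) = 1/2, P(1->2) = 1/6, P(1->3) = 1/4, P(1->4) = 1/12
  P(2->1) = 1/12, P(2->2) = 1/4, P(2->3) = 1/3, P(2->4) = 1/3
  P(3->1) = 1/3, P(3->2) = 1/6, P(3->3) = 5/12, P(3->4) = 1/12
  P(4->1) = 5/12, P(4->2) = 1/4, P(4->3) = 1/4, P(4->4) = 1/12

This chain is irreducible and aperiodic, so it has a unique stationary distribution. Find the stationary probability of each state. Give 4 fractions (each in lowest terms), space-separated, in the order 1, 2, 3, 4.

The stationary distribution satisfies pi = pi * P, i.e.:
  pi_1 = 1/2*pi_1 + 1/12*pi_2 + 1/3*pi_3 + 5/12*pi_4
  pi_2 = 1/6*pi_1 + 1/4*pi_2 + 1/6*pi_3 + 1/4*pi_4
  pi_3 = 1/4*pi_1 + 1/3*pi_2 + 5/12*pi_3 + 1/4*pi_4
  pi_4 = 1/12*pi_1 + 1/3*pi_2 + 1/12*pi_3 + 1/12*pi_4
with normalization: pi_1 + pi_2 + pi_3 + pi_4 = 1.

Using the first 3 balance equations plus normalization, the linear system A*pi = b is:
  [-1/2, 1/12, 1/3, 5/12] . pi = 0
  [1/6, -3/4, 1/6, 1/4] . pi = 0
  [1/4, 1/3, -7/12, 1/4] . pi = 0
  [1, 1, 1, 1] . pi = 1

Solving yields:
  pi_1 = 229/645
  pi_2 = 25/129
  pi_3 = 206/645
  pi_4 = 17/129

Verification (pi * P):
  229/645*1/2 + 25/129*1/12 + 206/645*1/3 + 17/129*5/12 = 229/645 = pi_1  (ok)
  229/645*1/6 + 25/129*1/4 + 206/645*1/6 + 17/129*1/4 = 25/129 = pi_2  (ok)
  229/645*1/4 + 25/129*1/3 + 206/645*5/12 + 17/129*1/4 = 206/645 = pi_3  (ok)
  229/645*1/12 + 25/129*1/3 + 206/645*1/12 + 17/129*1/12 = 17/129 = pi_4  (ok)

Answer: 229/645 25/129 206/645 17/129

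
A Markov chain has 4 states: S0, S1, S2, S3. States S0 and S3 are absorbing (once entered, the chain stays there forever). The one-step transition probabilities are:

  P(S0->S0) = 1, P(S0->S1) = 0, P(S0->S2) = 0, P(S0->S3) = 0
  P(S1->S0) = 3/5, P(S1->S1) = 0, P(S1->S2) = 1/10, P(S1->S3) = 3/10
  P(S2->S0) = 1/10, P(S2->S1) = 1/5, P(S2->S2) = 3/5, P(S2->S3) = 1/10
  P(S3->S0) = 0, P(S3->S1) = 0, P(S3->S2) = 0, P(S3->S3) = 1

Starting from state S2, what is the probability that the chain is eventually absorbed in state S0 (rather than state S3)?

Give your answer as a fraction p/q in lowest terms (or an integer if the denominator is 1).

Answer: 11/19

Derivation:
Let a_i = P(absorbed in S0 | start in state i).
Boundary conditions: a_S0 = 1, a_S3 = 0.
For each transient state i, a_i = sum_j P(i->j) * a_j:
  a_S1 = 3/5*a_S0 + 0*a_S1 + 1/10*a_S2 + 3/10*a_S3
  a_S2 = 1/10*a_S0 + 1/5*a_S1 + 3/5*a_S2 + 1/10*a_S3

Substituting a_S0 = 1 and a_S3 = 0, rearrange to (I - Q) a = r where r[i] = P(i -> S0):
  [1, -1/10] . (a_S1, a_S2) = 3/5
  [-1/5, 2/5] . (a_S1, a_S2) = 1/10

Solving yields:
  a_S1 = 25/38
  a_S2 = 11/19

Starting state is S2, so the absorption probability is a_S2 = 11/19.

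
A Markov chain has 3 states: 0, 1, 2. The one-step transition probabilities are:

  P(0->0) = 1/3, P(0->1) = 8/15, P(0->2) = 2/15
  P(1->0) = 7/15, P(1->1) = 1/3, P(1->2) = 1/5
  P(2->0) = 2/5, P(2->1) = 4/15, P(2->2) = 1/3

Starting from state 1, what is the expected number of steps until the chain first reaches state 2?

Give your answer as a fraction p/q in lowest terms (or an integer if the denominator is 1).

Answer: 255/44

Derivation:
Let h_i = expected steps to first reach 2 from state i.
Boundary: h_2 = 0.
First-step equations for the other states:
  h_0 = 1 + 1/3*h_0 + 8/15*h_1 + 2/15*h_2
  h_1 = 1 + 7/15*h_0 + 1/3*h_1 + 1/5*h_2

Substituting h_2 = 0 and rearranging gives the linear system (I - Q) h = 1:
  [2/3, -8/15] . (h_0, h_1) = 1
  [-7/15, 2/3] . (h_0, h_1) = 1

Solving yields:
  h_0 = 135/22
  h_1 = 255/44

Starting state is 1, so the expected hitting time is h_1 = 255/44.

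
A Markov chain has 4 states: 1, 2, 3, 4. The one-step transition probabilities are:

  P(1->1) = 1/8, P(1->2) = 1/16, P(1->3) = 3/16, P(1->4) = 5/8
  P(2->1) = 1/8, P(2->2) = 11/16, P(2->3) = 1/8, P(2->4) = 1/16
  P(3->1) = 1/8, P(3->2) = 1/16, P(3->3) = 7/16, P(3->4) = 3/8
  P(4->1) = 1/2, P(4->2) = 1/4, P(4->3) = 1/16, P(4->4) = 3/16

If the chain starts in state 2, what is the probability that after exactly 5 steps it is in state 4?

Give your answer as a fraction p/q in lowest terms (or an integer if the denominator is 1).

Computing P^5 by repeated multiplication:
P^1 =
  1: [1/8, 1/16, 3/16, 5/8]
  2: [1/8, 11/16, 1/8, 1/16]
  3: [1/8, 1/16, 7/16, 3/8]
  4: [1/2, 1/4, 1/16, 3/16]
P^2 =
  1: [23/64, 7/32, 39/256, 69/256]
  2: [19/128, 129/256, 43/256, 23/128]
  3: [17/64, 11/64, 63/256, 81/256]
  4: [25/128, 65/256, 21/128, 99/256]
P^3 =
  1: [463/2048, 1023/4096, 365/2048, 1417/4096]
  2: [197/1024, 421/1024, 719/4096, 905/4096]
  3: [499/2048, 939/4096, 407/2048, 1345/4096]
  4: [553/2048, 1203/4096, 673/4096, 557/2048]
P^4 =
  1: [8347/32768, 18577/65536, 11351/65536, 9457/32768]
  2: [6811/32768, 23651/65536, 5835/32768, 16593/65536]
  3: [8131/32768, 17521/65536, 11915/65536, 9919/32768]
  4: [3719/16384, 4867/16384, 11549/65536, 19643/65536]
P^5 =
  1: [61139/262144, 19253/65536, 185607/1048576, 310365/1048576]
  2: [115315/524288, 351825/1048576, 186451/1048576, 139835/524288]
  3: [62525/262144, 75065/262144, 187071/1048576, 311145/1048576]
  4: [124465/524288, 319145/1048576, 92025/524288, 296451/1048576]

(P^5)[2 -> 4] = 139835/524288

Answer: 139835/524288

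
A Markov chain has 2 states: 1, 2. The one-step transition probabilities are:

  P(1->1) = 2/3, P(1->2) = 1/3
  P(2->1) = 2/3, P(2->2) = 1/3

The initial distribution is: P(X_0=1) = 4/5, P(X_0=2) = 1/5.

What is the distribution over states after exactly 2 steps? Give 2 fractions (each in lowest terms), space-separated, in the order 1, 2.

Answer: 2/3 1/3

Derivation:
Propagating the distribution step by step (d_{t+1} = d_t * P):
d_0 = (1=4/5, 2=1/5)
  d_1[1] = 4/5*2/3 + 1/5*2/3 = 2/3
  d_1[2] = 4/5*1/3 + 1/5*1/3 = 1/3
d_1 = (1=2/3, 2=1/3)
  d_2[1] = 2/3*2/3 + 1/3*2/3 = 2/3
  d_2[2] = 2/3*1/3 + 1/3*1/3 = 1/3
d_2 = (1=2/3, 2=1/3)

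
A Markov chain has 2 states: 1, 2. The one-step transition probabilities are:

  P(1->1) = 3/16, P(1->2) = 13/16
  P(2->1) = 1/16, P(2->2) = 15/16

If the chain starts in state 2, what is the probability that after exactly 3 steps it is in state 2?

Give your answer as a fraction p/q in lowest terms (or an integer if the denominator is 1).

Computing P^3 by repeated multiplication:
P^1 =
  1: [3/16, 13/16]
  2: [1/16, 15/16]
P^2 =
  1: [11/128, 117/128]
  2: [9/128, 119/128]
P^3 =
  1: [75/1024, 949/1024]
  2: [73/1024, 951/1024]

(P^3)[2 -> 2] = 951/1024

Answer: 951/1024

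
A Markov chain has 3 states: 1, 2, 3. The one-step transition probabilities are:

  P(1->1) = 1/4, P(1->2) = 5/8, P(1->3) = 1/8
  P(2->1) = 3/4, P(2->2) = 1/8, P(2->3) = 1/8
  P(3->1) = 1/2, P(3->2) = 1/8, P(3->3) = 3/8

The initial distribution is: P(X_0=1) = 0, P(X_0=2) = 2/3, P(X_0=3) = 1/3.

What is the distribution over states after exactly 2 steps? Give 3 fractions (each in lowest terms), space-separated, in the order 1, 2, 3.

Propagating the distribution step by step (d_{t+1} = d_t * P):
d_0 = (1=0, 2=2/3, 3=1/3)
  d_1[1] = 0*1/4 + 2/3*3/4 + 1/3*1/2 = 2/3
  d_1[2] = 0*5/8 + 2/3*1/8 + 1/3*1/8 = 1/8
  d_1[3] = 0*1/8 + 2/3*1/8 + 1/3*3/8 = 5/24
d_1 = (1=2/3, 2=1/8, 3=5/24)
  d_2[1] = 2/3*1/4 + 1/8*3/4 + 5/24*1/2 = 35/96
  d_2[2] = 2/3*5/8 + 1/8*1/8 + 5/24*1/8 = 11/24
  d_2[3] = 2/3*1/8 + 1/8*1/8 + 5/24*3/8 = 17/96
d_2 = (1=35/96, 2=11/24, 3=17/96)

Answer: 35/96 11/24 17/96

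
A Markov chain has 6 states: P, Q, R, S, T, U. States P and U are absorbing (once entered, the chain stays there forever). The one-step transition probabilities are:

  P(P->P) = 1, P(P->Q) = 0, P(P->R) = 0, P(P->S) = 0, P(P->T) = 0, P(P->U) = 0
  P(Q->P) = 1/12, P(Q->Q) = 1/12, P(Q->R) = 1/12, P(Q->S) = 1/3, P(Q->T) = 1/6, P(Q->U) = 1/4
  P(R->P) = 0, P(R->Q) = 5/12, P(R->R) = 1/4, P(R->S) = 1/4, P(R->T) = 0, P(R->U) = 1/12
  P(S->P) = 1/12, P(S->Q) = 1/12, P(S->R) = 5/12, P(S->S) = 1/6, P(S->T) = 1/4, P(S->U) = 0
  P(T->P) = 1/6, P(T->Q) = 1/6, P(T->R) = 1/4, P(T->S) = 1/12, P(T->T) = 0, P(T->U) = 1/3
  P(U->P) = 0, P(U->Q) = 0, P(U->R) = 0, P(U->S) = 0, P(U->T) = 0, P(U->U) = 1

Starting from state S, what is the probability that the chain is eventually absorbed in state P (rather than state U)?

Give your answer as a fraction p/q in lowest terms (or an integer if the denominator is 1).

Let a_i = P(absorbed in P | start in state i).
Boundary conditions: a_P = 1, a_U = 0.
For each transient state i, a_i = sum_j P(i->j) * a_j:
  a_Q = 1/12*a_P + 1/12*a_Q + 1/12*a_R + 1/3*a_S + 1/6*a_T + 1/4*a_U
  a_R = 0*a_P + 5/12*a_Q + 1/4*a_R + 1/4*a_S + 0*a_T + 1/12*a_U
  a_S = 1/12*a_P + 1/12*a_Q + 5/12*a_R + 1/6*a_S + 1/4*a_T + 0*a_U
  a_T = 1/6*a_P + 1/6*a_Q + 1/4*a_R + 1/12*a_S + 0*a_T + 1/3*a_U

Substituting a_P = 1 and a_U = 0, rearrange to (I - Q) a = r where r[i] = P(i -> P):
  [11/12, -1/12, -1/3, -1/6] . (a_Q, a_R, a_S, a_T) = 1/12
  [-5/12, 3/4, -1/4, 0] . (a_Q, a_R, a_S, a_T) = 0
  [-1/12, -5/12, 5/6, -1/4] . (a_Q, a_R, a_S, a_T) = 1/12
  [-1/6, -1/4, -1/12, 1] . (a_Q, a_R, a_S, a_T) = 1/6

Solving yields:
  a_Q = 1884/5953
  a_R = 1803/5953
  a_S = 2269/5953
  a_T = 1946/5953

Starting state is S, so the absorption probability is a_S = 2269/5953.

Answer: 2269/5953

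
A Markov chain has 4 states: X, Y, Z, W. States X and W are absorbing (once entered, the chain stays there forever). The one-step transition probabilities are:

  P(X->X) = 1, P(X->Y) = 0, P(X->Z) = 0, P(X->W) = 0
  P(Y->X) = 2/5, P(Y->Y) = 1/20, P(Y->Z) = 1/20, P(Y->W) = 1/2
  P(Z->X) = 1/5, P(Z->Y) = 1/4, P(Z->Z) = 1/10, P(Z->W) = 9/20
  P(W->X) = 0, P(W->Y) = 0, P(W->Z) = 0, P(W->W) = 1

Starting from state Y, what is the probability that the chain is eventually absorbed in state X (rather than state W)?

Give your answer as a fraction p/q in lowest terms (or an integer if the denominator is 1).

Answer: 148/337

Derivation:
Let a_i = P(absorbed in X | start in state i).
Boundary conditions: a_X = 1, a_W = 0.
For each transient state i, a_i = sum_j P(i->j) * a_j:
  a_Y = 2/5*a_X + 1/20*a_Y + 1/20*a_Z + 1/2*a_W
  a_Z = 1/5*a_X + 1/4*a_Y + 1/10*a_Z + 9/20*a_W

Substituting a_X = 1 and a_W = 0, rearrange to (I - Q) a = r where r[i] = P(i -> X):
  [19/20, -1/20] . (a_Y, a_Z) = 2/5
  [-1/4, 9/10] . (a_Y, a_Z) = 1/5

Solving yields:
  a_Y = 148/337
  a_Z = 116/337

Starting state is Y, so the absorption probability is a_Y = 148/337.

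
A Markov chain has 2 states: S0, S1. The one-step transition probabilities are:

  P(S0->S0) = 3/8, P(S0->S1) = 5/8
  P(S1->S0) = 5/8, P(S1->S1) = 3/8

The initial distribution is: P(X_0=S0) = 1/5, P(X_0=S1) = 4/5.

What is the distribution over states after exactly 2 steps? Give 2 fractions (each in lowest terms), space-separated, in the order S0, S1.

Answer: 77/160 83/160

Derivation:
Propagating the distribution step by step (d_{t+1} = d_t * P):
d_0 = (S0=1/5, S1=4/5)
  d_1[S0] = 1/5*3/8 + 4/5*5/8 = 23/40
  d_1[S1] = 1/5*5/8 + 4/5*3/8 = 17/40
d_1 = (S0=23/40, S1=17/40)
  d_2[S0] = 23/40*3/8 + 17/40*5/8 = 77/160
  d_2[S1] = 23/40*5/8 + 17/40*3/8 = 83/160
d_2 = (S0=77/160, S1=83/160)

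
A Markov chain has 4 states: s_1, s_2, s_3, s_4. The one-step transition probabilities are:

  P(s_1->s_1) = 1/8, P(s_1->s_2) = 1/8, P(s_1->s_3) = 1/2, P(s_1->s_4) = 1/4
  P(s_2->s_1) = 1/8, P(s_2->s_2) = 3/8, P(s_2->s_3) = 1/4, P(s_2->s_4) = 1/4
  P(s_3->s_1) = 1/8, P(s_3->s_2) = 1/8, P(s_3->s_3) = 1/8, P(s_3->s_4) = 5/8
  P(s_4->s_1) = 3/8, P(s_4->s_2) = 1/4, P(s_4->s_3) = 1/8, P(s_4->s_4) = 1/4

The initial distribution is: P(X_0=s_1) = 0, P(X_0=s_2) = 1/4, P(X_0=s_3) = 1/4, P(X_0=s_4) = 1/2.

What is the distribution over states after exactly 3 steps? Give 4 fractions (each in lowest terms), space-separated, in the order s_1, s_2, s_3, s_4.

Propagating the distribution step by step (d_{t+1} = d_t * P):
d_0 = (s_1=0, s_2=1/4, s_3=1/4, s_4=1/2)
  d_1[s_1] = 0*1/8 + 1/4*1/8 + 1/4*1/8 + 1/2*3/8 = 1/4
  d_1[s_2] = 0*1/8 + 1/4*3/8 + 1/4*1/8 + 1/2*1/4 = 1/4
  d_1[s_3] = 0*1/2 + 1/4*1/4 + 1/4*1/8 + 1/2*1/8 = 5/32
  d_1[s_4] = 0*1/4 + 1/4*1/4 + 1/4*5/8 + 1/2*1/4 = 11/32
d_1 = (s_1=1/4, s_2=1/4, s_3=5/32, s_4=11/32)
  d_2[s_1] = 1/4*1/8 + 1/4*1/8 + 5/32*1/8 + 11/32*3/8 = 27/128
  d_2[s_2] = 1/4*1/8 + 1/4*3/8 + 5/32*1/8 + 11/32*1/4 = 59/256
  d_2[s_3] = 1/4*1/2 + 1/4*1/4 + 5/32*1/8 + 11/32*1/8 = 1/4
  d_2[s_4] = 1/4*1/4 + 1/4*1/4 + 5/32*5/8 + 11/32*1/4 = 79/256
d_2 = (s_1=27/128, s_2=59/256, s_3=1/4, s_4=79/256)
  d_3[s_1] = 27/128*1/8 + 59/256*1/8 + 1/4*1/8 + 79/256*3/8 = 207/1024
  d_3[s_2] = 27/128*1/8 + 59/256*3/8 + 1/4*1/8 + 79/256*1/4 = 453/2048
  d_3[s_3] = 27/128*1/2 + 59/256*1/4 + 1/4*1/8 + 79/256*1/8 = 477/2048
  d_3[s_4] = 27/128*1/4 + 59/256*1/4 + 1/4*5/8 + 79/256*1/4 = 11/32
d_3 = (s_1=207/1024, s_2=453/2048, s_3=477/2048, s_4=11/32)

Answer: 207/1024 453/2048 477/2048 11/32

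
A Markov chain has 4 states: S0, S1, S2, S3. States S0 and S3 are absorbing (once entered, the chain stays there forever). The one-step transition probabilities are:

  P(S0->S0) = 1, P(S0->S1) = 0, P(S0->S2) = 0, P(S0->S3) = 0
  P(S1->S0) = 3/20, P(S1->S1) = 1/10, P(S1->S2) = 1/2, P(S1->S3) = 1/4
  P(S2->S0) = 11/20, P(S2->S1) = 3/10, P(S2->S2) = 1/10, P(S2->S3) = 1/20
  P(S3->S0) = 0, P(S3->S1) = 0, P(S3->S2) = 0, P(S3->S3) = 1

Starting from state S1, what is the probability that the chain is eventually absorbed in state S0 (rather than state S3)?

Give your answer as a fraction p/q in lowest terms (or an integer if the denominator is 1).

Answer: 41/66

Derivation:
Let a_i = P(absorbed in S0 | start in state i).
Boundary conditions: a_S0 = 1, a_S3 = 0.
For each transient state i, a_i = sum_j P(i->j) * a_j:
  a_S1 = 3/20*a_S0 + 1/10*a_S1 + 1/2*a_S2 + 1/4*a_S3
  a_S2 = 11/20*a_S0 + 3/10*a_S1 + 1/10*a_S2 + 1/20*a_S3

Substituting a_S0 = 1 and a_S3 = 0, rearrange to (I - Q) a = r where r[i] = P(i -> S0):
  [9/10, -1/2] . (a_S1, a_S2) = 3/20
  [-3/10, 9/10] . (a_S1, a_S2) = 11/20

Solving yields:
  a_S1 = 41/66
  a_S2 = 9/11

Starting state is S1, so the absorption probability is a_S1 = 41/66.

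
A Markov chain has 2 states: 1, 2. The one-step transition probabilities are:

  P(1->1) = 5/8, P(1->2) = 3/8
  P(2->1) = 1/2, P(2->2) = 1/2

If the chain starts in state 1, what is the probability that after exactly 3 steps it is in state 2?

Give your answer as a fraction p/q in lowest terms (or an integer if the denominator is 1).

Answer: 219/512

Derivation:
Computing P^3 by repeated multiplication:
P^1 =
  1: [5/8, 3/8]
  2: [1/2, 1/2]
P^2 =
  1: [37/64, 27/64]
  2: [9/16, 7/16]
P^3 =
  1: [293/512, 219/512]
  2: [73/128, 55/128]

(P^3)[1 -> 2] = 219/512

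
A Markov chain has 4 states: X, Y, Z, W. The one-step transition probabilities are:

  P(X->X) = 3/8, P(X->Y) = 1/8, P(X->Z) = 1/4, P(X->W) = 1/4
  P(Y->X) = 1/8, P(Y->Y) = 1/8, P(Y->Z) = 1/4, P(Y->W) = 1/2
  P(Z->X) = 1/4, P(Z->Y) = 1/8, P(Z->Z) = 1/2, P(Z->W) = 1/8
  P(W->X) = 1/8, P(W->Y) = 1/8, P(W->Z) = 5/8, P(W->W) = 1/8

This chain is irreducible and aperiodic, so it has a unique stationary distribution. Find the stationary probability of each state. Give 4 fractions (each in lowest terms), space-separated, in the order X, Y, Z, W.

The stationary distribution satisfies pi = pi * P, i.e.:
  pi_X = 3/8*pi_X + 1/8*pi_Y + 1/4*pi_Z + 1/8*pi_W
  pi_Y = 1/8*pi_X + 1/8*pi_Y + 1/8*pi_Z + 1/8*pi_W
  pi_Z = 1/4*pi_X + 1/4*pi_Y + 1/2*pi_Z + 5/8*pi_W
  pi_W = 1/4*pi_X + 1/2*pi_Y + 1/8*pi_Z + 1/8*pi_W
with normalization: pi_X + pi_Y + pi_Z + pi_W = 1.

Using the first 3 balance equations plus normalization, the linear system A*pi = b is:
  [-5/8, 1/8, 1/4, 1/8] . pi = 0
  [1/8, -7/8, 1/8, 1/8] . pi = 0
  [1/4, 1/4, -1/2, 5/8] . pi = 0
  [1, 1, 1, 1] . pi = 1

Solving yields:
  pi_X = 109/456
  pi_Y = 1/8
  pi_Z = 33/76
  pi_W = 23/114

Verification (pi * P):
  109/456*3/8 + 1/8*1/8 + 33/76*1/4 + 23/114*1/8 = 109/456 = pi_X  (ok)
  109/456*1/8 + 1/8*1/8 + 33/76*1/8 + 23/114*1/8 = 1/8 = pi_Y  (ok)
  109/456*1/4 + 1/8*1/4 + 33/76*1/2 + 23/114*5/8 = 33/76 = pi_Z  (ok)
  109/456*1/4 + 1/8*1/2 + 33/76*1/8 + 23/114*1/8 = 23/114 = pi_W  (ok)

Answer: 109/456 1/8 33/76 23/114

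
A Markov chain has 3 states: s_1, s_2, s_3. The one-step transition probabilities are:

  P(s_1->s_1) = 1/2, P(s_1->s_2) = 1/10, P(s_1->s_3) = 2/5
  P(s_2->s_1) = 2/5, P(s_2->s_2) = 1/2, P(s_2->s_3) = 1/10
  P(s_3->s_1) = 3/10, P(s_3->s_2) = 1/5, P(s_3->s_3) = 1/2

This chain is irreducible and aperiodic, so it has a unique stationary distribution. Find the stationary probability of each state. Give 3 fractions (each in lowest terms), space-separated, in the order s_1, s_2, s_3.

The stationary distribution satisfies pi = pi * P, i.e.:
  pi_s_1 = 1/2*pi_s_1 + 2/5*pi_s_2 + 3/10*pi_s_3
  pi_s_2 = 1/10*pi_s_1 + 1/2*pi_s_2 + 1/5*pi_s_3
  pi_s_3 = 2/5*pi_s_1 + 1/10*pi_s_2 + 1/2*pi_s_3
with normalization: pi_s_1 + pi_s_2 + pi_s_3 = 1.

Using the first 2 balance equations plus normalization, the linear system A*pi = b is:
  [-1/2, 2/5, 3/10] . pi = 0
  [1/10, -1/2, 1/5] . pi = 0
  [1, 1, 1] . pi = 1

Solving yields:
  pi_s_1 = 23/57
  pi_s_2 = 13/57
  pi_s_3 = 7/19

Verification (pi * P):
  23/57*1/2 + 13/57*2/5 + 7/19*3/10 = 23/57 = pi_s_1  (ok)
  23/57*1/10 + 13/57*1/2 + 7/19*1/5 = 13/57 = pi_s_2  (ok)
  23/57*2/5 + 13/57*1/10 + 7/19*1/2 = 7/19 = pi_s_3  (ok)

Answer: 23/57 13/57 7/19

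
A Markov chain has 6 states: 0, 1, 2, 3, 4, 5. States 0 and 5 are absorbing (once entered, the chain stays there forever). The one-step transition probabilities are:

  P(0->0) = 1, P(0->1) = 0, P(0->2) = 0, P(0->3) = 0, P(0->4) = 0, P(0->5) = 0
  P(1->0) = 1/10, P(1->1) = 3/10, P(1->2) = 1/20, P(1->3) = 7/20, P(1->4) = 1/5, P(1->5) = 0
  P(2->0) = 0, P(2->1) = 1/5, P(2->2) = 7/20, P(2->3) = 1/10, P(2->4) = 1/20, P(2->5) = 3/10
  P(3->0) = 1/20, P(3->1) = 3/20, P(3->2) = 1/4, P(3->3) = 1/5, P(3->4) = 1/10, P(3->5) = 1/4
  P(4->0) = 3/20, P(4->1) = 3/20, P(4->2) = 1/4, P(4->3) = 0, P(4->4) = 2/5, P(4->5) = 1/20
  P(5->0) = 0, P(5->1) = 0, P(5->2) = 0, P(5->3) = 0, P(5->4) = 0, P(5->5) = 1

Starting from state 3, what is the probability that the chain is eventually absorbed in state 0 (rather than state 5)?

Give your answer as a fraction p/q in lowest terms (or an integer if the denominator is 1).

Answer: 391/1529

Derivation:
Let a_i = P(absorbed in 0 | start in state i).
Boundary conditions: a_0 = 1, a_5 = 0.
For each transient state i, a_i = sum_j P(i->j) * a_j:
  a_1 = 1/10*a_0 + 3/10*a_1 + 1/20*a_2 + 7/20*a_3 + 1/5*a_4 + 0*a_5
  a_2 = 0*a_0 + 1/5*a_1 + 7/20*a_2 + 1/10*a_3 + 1/20*a_4 + 3/10*a_5
  a_3 = 1/20*a_0 + 3/20*a_1 + 1/4*a_2 + 1/5*a_3 + 1/10*a_4 + 1/4*a_5
  a_4 = 3/20*a_0 + 3/20*a_1 + 1/4*a_2 + 0*a_3 + 2/5*a_4 + 1/20*a_5

Substituting a_0 = 1 and a_5 = 0, rearrange to (I - Q) a = r where r[i] = P(i -> 0):
  [7/10, -1/20, -7/20, -1/5] . (a_1, a_2, a_3, a_4) = 1/10
  [-1/5, 13/20, -1/10, -1/20] . (a_1, a_2, a_3, a_4) = 0
  [-3/20, -1/4, 4/5, -1/10] . (a_1, a_2, a_3, a_4) = 1/20
  [-3/20, -1/4, 0, 3/5] . (a_1, a_2, a_3, a_4) = 3/20

Solving yields:
  a_1 = 4380/10703
  a_2 = 2127/10703
  a_3 = 391/1529
  a_4 = 4657/10703

Starting state is 3, so the absorption probability is a_3 = 391/1529.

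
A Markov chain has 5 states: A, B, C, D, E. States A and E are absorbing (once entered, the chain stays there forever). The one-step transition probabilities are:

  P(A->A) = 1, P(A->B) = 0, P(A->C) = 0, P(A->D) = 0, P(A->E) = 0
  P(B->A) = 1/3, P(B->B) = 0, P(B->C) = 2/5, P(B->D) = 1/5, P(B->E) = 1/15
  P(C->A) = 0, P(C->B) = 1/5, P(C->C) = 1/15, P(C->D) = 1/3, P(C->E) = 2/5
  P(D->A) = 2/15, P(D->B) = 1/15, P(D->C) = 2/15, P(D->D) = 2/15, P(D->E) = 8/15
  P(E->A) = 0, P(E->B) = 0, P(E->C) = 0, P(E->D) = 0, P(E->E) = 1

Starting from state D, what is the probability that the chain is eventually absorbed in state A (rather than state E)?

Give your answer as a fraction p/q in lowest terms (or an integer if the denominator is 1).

Let a_i = P(absorbed in A | start in state i).
Boundary conditions: a_A = 1, a_E = 0.
For each transient state i, a_i = sum_j P(i->j) * a_j:
  a_B = 1/3*a_A + 0*a_B + 2/5*a_C + 1/5*a_D + 1/15*a_E
  a_C = 0*a_A + 1/5*a_B + 1/15*a_C + 1/3*a_D + 2/5*a_E
  a_D = 2/15*a_A + 1/15*a_B + 2/15*a_C + 2/15*a_D + 8/15*a_E

Substituting a_A = 1 and a_E = 0, rearrange to (I - Q) a = r where r[i] = P(i -> A):
  [1, -2/5, -1/5] . (a_B, a_C, a_D) = 1/3
  [-1/5, 14/15, -1/3] . (a_B, a_C, a_D) = 0
  [-1/15, -2/15, 13/15] . (a_B, a_C, a_D) = 2/15

Solving yields:
  a_B = 251/564
  a_C = 97/564
  a_D = 121/564

Starting state is D, so the absorption probability is a_D = 121/564.

Answer: 121/564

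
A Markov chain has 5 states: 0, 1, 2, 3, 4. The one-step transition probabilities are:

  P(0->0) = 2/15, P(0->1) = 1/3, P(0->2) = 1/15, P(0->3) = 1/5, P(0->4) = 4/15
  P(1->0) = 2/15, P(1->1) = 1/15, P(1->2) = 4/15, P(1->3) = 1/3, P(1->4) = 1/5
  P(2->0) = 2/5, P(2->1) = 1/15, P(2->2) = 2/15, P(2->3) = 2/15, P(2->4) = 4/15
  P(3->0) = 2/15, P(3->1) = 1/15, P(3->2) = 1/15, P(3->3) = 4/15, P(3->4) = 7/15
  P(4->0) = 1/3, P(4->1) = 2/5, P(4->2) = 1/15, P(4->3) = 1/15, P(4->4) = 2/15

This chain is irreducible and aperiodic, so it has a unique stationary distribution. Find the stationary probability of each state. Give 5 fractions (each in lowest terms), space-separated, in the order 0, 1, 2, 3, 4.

Answer: 3014/13953 14671/69765 2709/23255 4631/23255 18004/69765

Derivation:
The stationary distribution satisfies pi = pi * P, i.e.:
  pi_0 = 2/15*pi_0 + 2/15*pi_1 + 2/5*pi_2 + 2/15*pi_3 + 1/3*pi_4
  pi_1 = 1/3*pi_0 + 1/15*pi_1 + 1/15*pi_2 + 1/15*pi_3 + 2/5*pi_4
  pi_2 = 1/15*pi_0 + 4/15*pi_1 + 2/15*pi_2 + 1/15*pi_3 + 1/15*pi_4
  pi_3 = 1/5*pi_0 + 1/3*pi_1 + 2/15*pi_2 + 4/15*pi_3 + 1/15*pi_4
  pi_4 = 4/15*pi_0 + 1/5*pi_1 + 4/15*pi_2 + 7/15*pi_3 + 2/15*pi_4
with normalization: pi_0 + pi_1 + pi_2 + pi_3 + pi_4 = 1.

Using the first 4 balance equations plus normalization, the linear system A*pi = b is:
  [-13/15, 2/15, 2/5, 2/15, 1/3] . pi = 0
  [1/3, -14/15, 1/15, 1/15, 2/5] . pi = 0
  [1/15, 4/15, -13/15, 1/15, 1/15] . pi = 0
  [1/5, 1/3, 2/15, -11/15, 1/15] . pi = 0
  [1, 1, 1, 1, 1] . pi = 1

Solving yields:
  pi_0 = 3014/13953
  pi_1 = 14671/69765
  pi_2 = 2709/23255
  pi_3 = 4631/23255
  pi_4 = 18004/69765

Verification (pi * P):
  3014/13953*2/15 + 14671/69765*2/15 + 2709/23255*2/5 + 4631/23255*2/15 + 18004/69765*1/3 = 3014/13953 = pi_0  (ok)
  3014/13953*1/3 + 14671/69765*1/15 + 2709/23255*1/15 + 4631/23255*1/15 + 18004/69765*2/5 = 14671/69765 = pi_1  (ok)
  3014/13953*1/15 + 14671/69765*4/15 + 2709/23255*2/15 + 4631/23255*1/15 + 18004/69765*1/15 = 2709/23255 = pi_2  (ok)
  3014/13953*1/5 + 14671/69765*1/3 + 2709/23255*2/15 + 4631/23255*4/15 + 18004/69765*1/15 = 4631/23255 = pi_3  (ok)
  3014/13953*4/15 + 14671/69765*1/5 + 2709/23255*4/15 + 4631/23255*7/15 + 18004/69765*2/15 = 18004/69765 = pi_4  (ok)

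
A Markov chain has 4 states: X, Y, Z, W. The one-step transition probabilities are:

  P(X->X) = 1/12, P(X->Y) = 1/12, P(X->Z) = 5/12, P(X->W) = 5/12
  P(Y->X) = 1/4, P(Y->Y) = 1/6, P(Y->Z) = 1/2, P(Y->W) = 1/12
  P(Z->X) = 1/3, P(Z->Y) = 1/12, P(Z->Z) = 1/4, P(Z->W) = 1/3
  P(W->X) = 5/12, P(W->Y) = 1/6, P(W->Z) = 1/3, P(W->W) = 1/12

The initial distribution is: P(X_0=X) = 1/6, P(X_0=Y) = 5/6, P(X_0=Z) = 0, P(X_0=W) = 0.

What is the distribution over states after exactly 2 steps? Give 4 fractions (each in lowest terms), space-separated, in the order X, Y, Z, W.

Answer: 239/864 31/288 97/288 241/864

Derivation:
Propagating the distribution step by step (d_{t+1} = d_t * P):
d_0 = (X=1/6, Y=5/6, Z=0, W=0)
  d_1[X] = 1/6*1/12 + 5/6*1/4 + 0*1/3 + 0*5/12 = 2/9
  d_1[Y] = 1/6*1/12 + 5/6*1/6 + 0*1/12 + 0*1/6 = 11/72
  d_1[Z] = 1/6*5/12 + 5/6*1/2 + 0*1/4 + 0*1/3 = 35/72
  d_1[W] = 1/6*5/12 + 5/6*1/12 + 0*1/3 + 0*1/12 = 5/36
d_1 = (X=2/9, Y=11/72, Z=35/72, W=5/36)
  d_2[X] = 2/9*1/12 + 11/72*1/4 + 35/72*1/3 + 5/36*5/12 = 239/864
  d_2[Y] = 2/9*1/12 + 11/72*1/6 + 35/72*1/12 + 5/36*1/6 = 31/288
  d_2[Z] = 2/9*5/12 + 11/72*1/2 + 35/72*1/4 + 5/36*1/3 = 97/288
  d_2[W] = 2/9*5/12 + 11/72*1/12 + 35/72*1/3 + 5/36*1/12 = 241/864
d_2 = (X=239/864, Y=31/288, Z=97/288, W=241/864)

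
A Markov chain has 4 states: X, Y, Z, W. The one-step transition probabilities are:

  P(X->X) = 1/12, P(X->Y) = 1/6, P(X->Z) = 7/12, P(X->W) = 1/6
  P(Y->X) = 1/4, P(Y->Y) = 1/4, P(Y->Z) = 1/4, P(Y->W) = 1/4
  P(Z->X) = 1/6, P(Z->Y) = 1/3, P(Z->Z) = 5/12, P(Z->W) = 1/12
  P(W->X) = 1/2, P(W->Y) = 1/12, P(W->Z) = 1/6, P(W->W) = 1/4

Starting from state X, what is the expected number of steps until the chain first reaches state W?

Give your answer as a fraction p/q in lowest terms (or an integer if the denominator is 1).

Let h_i = expected steps to first reach W from state i.
Boundary: h_W = 0.
First-step equations for the other states:
  h_X = 1 + 1/12*h_X + 1/6*h_Y + 7/12*h_Z + 1/6*h_W
  h_Y = 1 + 1/4*h_X + 1/4*h_Y + 1/4*h_Z + 1/4*h_W
  h_Z = 1 + 1/6*h_X + 1/3*h_Y + 5/12*h_Z + 1/12*h_W

Substituting h_W = 0 and rearranging gives the linear system (I - Q) h = 1:
  [11/12, -1/6, -7/12] . (h_X, h_Y, h_Z) = 1
  [-1/4, 3/4, -1/4] . (h_X, h_Y, h_Z) = 1
  [-1/6, -1/3, 7/12] . (h_X, h_Y, h_Z) = 1

Solving yields:
  h_X = 72/11
  h_Y = 64/11
  h_Z = 76/11

Starting state is X, so the expected hitting time is h_X = 72/11.

Answer: 72/11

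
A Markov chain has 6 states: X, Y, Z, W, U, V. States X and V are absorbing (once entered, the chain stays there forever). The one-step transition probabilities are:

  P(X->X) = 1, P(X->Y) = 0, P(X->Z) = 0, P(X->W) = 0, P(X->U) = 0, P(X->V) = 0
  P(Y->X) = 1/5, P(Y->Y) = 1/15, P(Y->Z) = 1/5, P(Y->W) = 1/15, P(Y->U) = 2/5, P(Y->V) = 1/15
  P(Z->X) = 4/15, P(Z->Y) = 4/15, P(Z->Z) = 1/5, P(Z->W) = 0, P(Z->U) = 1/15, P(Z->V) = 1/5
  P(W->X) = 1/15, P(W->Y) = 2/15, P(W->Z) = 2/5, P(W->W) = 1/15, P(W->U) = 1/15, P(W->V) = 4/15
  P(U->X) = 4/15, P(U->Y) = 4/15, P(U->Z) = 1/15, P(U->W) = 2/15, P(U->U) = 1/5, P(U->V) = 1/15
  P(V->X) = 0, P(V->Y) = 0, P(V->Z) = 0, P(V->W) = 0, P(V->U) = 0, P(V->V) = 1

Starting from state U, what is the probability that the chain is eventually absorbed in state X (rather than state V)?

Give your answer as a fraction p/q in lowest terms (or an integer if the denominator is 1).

Let a_i = P(absorbed in X | start in state i).
Boundary conditions: a_X = 1, a_V = 0.
For each transient state i, a_i = sum_j P(i->j) * a_j:
  a_Y = 1/5*a_X + 1/15*a_Y + 1/5*a_Z + 1/15*a_W + 2/5*a_U + 1/15*a_V
  a_Z = 4/15*a_X + 4/15*a_Y + 1/5*a_Z + 0*a_W + 1/15*a_U + 1/5*a_V
  a_W = 1/15*a_X + 2/15*a_Y + 2/5*a_Z + 1/15*a_W + 1/15*a_U + 4/15*a_V
  a_U = 4/15*a_X + 4/15*a_Y + 1/15*a_Z + 2/15*a_W + 1/5*a_U + 1/15*a_V

Substituting a_X = 1 and a_V = 0, rearrange to (I - Q) a = r where r[i] = P(i -> X):
  [14/15, -1/5, -1/15, -2/5] . (a_Y, a_Z, a_W, a_U) = 1/5
  [-4/15, 4/5, 0, -1/15] . (a_Y, a_Z, a_W, a_U) = 4/15
  [-2/15, -2/5, 14/15, -1/15] . (a_Y, a_Z, a_W, a_U) = 1/15
  [-4/15, -1/15, -2/15, 4/5] . (a_Y, a_Z, a_W, a_U) = 4/15

Solving yields:
  a_Y = 4457/6586
  a_Z = 2030/3293
  a_W = 1586/3293
  a_U = 2274/3293

Starting state is U, so the absorption probability is a_U = 2274/3293.

Answer: 2274/3293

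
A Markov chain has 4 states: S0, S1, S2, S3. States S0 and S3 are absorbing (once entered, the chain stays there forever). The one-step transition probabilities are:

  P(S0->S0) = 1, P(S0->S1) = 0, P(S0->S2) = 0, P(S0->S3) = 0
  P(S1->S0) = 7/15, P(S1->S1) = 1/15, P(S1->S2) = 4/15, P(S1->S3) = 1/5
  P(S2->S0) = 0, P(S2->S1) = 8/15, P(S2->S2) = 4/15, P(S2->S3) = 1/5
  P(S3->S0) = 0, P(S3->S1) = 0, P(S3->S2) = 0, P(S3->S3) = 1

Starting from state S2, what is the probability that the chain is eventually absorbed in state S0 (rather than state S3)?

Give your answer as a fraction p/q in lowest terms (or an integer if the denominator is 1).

Answer: 28/61

Derivation:
Let a_i = P(absorbed in S0 | start in state i).
Boundary conditions: a_S0 = 1, a_S3 = 0.
For each transient state i, a_i = sum_j P(i->j) * a_j:
  a_S1 = 7/15*a_S0 + 1/15*a_S1 + 4/15*a_S2 + 1/5*a_S3
  a_S2 = 0*a_S0 + 8/15*a_S1 + 4/15*a_S2 + 1/5*a_S3

Substituting a_S0 = 1 and a_S3 = 0, rearrange to (I - Q) a = r where r[i] = P(i -> S0):
  [14/15, -4/15] . (a_S1, a_S2) = 7/15
  [-8/15, 11/15] . (a_S1, a_S2) = 0

Solving yields:
  a_S1 = 77/122
  a_S2 = 28/61

Starting state is S2, so the absorption probability is a_S2 = 28/61.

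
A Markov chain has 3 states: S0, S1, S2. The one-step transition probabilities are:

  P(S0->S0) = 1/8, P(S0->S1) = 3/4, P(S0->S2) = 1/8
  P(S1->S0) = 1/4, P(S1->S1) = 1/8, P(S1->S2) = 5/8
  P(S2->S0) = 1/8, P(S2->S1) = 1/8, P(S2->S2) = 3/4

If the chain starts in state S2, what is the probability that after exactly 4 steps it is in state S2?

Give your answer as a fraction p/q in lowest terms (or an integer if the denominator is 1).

Answer: 1289/2048

Derivation:
Computing P^4 by repeated multiplication:
P^1 =
  S0: [1/8, 3/4, 1/8]
  S1: [1/4, 1/8, 5/8]
  S2: [1/8, 1/8, 3/4]
P^2 =
  S0: [7/32, 13/64, 37/64]
  S1: [9/64, 9/32, 37/64]
  S2: [9/64, 13/64, 21/32]
P^3 =
  S0: [77/512, 67/256, 301/512]
  S1: [41/256, 109/512, 321/512]
  S2: [77/512, 109/512, 163/256]
P^4 =
  S0: [323/2048, 897/4096, 2553/4096]
  S1: [621/4096, 461/2048, 2553/4096]
  S2: [621/4096, 897/4096, 1289/2048]

(P^4)[S2 -> S2] = 1289/2048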